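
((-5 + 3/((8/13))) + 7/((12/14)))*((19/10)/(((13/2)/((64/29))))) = 29336/5655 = 5.19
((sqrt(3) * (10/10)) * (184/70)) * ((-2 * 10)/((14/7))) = -184 * sqrt(3)/7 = -45.53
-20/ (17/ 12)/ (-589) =240/ 10013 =0.02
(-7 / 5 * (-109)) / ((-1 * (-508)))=763 / 2540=0.30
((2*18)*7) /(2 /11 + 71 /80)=221760 /941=235.66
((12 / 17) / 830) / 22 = 3 / 77605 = 0.00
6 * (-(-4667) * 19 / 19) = 28002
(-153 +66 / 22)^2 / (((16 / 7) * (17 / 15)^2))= 8859375 / 1156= 7663.82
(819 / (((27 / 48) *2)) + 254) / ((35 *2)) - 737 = -25304 / 35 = -722.97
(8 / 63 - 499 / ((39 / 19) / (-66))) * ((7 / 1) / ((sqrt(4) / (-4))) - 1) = -65703850 / 273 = -240673.44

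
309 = 309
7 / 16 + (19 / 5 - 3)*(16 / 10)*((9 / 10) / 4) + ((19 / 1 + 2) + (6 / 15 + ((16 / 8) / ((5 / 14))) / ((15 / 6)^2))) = 46043 / 2000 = 23.02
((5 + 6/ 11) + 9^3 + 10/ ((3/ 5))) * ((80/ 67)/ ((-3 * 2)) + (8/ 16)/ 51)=-142.13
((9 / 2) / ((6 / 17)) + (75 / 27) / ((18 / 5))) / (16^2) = 0.05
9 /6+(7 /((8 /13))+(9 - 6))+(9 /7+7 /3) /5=13943 /840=16.60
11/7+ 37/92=1271/644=1.97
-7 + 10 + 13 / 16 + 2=93 / 16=5.81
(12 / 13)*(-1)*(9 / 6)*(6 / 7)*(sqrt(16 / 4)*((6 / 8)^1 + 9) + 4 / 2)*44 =-102168 / 91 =-1122.73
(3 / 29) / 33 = 1 / 319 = 0.00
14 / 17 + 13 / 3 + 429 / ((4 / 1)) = 112.41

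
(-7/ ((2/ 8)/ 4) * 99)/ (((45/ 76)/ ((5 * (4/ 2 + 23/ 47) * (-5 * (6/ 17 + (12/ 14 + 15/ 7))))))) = 3122159040/ 799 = 3907583.28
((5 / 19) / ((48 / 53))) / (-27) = -265 / 24624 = -0.01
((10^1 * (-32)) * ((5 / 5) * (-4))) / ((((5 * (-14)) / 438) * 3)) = -18688 / 7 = -2669.71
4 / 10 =2 / 5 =0.40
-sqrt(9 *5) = -3 *sqrt(5) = -6.71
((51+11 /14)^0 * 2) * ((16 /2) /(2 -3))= -16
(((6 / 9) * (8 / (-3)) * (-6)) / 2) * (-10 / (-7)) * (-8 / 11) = -1280 / 231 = -5.54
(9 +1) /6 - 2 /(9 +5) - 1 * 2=-10 /21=-0.48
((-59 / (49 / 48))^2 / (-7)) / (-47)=8020224 / 789929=10.15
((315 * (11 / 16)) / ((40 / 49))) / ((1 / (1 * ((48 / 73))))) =101871 / 584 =174.44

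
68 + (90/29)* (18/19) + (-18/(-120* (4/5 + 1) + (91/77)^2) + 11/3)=3205980509/42923451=74.69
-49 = -49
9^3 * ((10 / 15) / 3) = 162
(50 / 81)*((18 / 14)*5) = 250 / 63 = 3.97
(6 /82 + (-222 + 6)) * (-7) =61971 /41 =1511.49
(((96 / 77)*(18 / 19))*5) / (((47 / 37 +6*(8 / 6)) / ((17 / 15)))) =362304 / 501809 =0.72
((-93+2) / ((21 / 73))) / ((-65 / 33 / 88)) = 14132.80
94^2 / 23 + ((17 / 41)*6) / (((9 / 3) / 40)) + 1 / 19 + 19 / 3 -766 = -18397322 / 53751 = -342.27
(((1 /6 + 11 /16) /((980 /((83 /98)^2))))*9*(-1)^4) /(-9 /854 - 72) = -17229389 /220497083520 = -0.00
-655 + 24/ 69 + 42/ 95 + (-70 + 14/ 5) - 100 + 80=-1619981/ 2185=-741.41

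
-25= -25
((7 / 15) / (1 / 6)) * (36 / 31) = 504 / 155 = 3.25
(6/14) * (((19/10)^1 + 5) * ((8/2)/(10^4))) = 0.00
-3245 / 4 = -811.25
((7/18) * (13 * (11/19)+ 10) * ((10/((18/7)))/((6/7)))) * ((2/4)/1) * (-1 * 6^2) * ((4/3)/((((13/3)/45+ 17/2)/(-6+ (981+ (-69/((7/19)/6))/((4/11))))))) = 8053255350/44099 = 182617.64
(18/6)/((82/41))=3/2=1.50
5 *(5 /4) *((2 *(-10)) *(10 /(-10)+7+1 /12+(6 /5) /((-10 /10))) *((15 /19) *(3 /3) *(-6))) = 109875 /38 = 2891.45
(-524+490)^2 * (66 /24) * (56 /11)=16184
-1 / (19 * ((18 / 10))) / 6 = -5 / 1026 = -0.00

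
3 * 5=15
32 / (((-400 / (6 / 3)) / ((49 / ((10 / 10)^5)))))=-196 / 25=-7.84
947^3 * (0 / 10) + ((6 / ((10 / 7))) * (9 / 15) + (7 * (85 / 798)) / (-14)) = 98423 / 39900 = 2.47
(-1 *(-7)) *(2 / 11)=14 / 11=1.27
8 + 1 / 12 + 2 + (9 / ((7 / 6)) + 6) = 1999 / 84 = 23.80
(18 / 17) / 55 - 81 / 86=-74187 / 80410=-0.92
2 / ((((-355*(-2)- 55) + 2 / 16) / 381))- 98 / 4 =-81539 / 3494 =-23.34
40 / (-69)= -40 / 69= -0.58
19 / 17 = 1.12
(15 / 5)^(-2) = 1 / 9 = 0.11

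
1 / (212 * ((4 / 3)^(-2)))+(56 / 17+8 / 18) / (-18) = -14546 / 72981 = -0.20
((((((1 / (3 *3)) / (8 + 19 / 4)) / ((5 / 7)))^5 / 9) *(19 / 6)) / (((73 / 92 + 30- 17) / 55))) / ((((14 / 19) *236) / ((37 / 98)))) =21195101312 / 25740729034578884739375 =0.00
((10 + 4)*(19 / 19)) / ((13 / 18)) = 252 / 13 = 19.38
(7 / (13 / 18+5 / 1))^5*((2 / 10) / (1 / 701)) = 22262336532576 / 57963703715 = 384.07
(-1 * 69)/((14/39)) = -2691/14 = -192.21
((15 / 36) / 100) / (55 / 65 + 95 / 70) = 91 / 48120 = 0.00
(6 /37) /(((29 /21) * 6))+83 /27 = 89626 /28971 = 3.09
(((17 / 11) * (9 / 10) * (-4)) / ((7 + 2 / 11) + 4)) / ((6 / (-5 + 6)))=-17 / 205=-0.08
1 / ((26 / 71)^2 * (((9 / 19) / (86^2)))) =177095371 / 1521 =116433.51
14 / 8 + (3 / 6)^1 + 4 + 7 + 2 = 61 / 4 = 15.25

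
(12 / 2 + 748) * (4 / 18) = 1508 / 9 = 167.56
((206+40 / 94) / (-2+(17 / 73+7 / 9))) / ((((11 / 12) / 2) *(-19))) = 6953688 / 290225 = 23.96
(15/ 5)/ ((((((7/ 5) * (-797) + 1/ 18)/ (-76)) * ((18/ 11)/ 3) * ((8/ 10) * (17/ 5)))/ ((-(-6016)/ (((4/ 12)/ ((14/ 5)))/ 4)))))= 47527603200/ 1707089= 27841.32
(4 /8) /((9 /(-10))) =-5 /9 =-0.56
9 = 9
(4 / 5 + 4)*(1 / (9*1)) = 8 / 15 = 0.53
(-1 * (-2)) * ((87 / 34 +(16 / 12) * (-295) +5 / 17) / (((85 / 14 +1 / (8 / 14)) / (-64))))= 71373568 / 11169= 6390.33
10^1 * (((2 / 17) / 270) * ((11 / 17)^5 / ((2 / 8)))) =1288408 / 651714363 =0.00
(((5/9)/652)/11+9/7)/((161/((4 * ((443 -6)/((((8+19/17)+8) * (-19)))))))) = -9876439/230097483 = -0.04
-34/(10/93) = -1581/5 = -316.20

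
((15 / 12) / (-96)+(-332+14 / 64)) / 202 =-127409 / 77568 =-1.64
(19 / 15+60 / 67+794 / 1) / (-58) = -800143 / 58290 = -13.73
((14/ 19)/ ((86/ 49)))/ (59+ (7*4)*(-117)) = -343/ 2628289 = -0.00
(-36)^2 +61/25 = 32461/25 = 1298.44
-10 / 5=-2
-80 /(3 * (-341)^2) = -80 /348843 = -0.00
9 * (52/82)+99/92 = 25587/3772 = 6.78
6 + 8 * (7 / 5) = 17.20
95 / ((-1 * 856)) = -95 / 856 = -0.11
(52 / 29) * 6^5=13943.17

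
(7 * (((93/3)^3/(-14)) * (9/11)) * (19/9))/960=-566029/21120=-26.80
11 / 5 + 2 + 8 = 61 / 5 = 12.20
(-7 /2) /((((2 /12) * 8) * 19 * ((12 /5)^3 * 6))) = -875 /525312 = -0.00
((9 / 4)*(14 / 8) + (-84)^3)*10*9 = -426744045 / 8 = -53343005.62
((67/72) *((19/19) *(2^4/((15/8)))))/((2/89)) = 47704/135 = 353.36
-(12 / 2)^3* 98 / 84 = -252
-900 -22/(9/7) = -8254/9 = -917.11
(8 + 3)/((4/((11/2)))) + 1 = 129/8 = 16.12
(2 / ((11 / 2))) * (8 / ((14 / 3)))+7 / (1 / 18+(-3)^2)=17526 / 12551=1.40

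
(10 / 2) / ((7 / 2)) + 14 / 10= 99 / 35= 2.83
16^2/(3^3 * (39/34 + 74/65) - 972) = -565760/2011743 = -0.28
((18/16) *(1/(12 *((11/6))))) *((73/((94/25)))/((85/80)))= 16425/17578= 0.93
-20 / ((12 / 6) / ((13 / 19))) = -130 / 19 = -6.84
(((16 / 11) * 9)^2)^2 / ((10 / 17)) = 3654844416 / 73205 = 49926.16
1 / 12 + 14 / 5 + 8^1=653 / 60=10.88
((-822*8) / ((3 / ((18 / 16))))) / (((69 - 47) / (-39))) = 48087 / 11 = 4371.55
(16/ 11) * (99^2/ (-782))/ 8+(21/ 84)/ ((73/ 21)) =-251961/ 114172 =-2.21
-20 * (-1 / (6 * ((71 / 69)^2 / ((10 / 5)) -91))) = -0.04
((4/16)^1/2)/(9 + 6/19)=0.01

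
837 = 837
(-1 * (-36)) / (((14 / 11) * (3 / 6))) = 396 / 7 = 56.57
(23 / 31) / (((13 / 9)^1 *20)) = 207 / 8060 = 0.03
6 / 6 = 1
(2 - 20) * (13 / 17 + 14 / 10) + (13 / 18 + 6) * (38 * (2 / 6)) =105991 / 2295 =46.18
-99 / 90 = -11 / 10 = -1.10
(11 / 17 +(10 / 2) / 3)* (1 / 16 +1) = 59 / 24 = 2.46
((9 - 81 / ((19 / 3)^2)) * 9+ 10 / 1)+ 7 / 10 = 265427 / 3610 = 73.53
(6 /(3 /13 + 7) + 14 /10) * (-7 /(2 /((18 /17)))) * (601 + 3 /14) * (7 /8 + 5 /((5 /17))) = -1419080949 /15980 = -88803.56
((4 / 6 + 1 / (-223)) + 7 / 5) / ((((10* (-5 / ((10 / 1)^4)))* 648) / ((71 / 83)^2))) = -173864090 / 373308021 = -0.47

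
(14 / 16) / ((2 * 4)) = 7 / 64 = 0.11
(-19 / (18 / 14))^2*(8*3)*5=707560 / 27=26205.93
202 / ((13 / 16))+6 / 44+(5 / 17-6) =1181689 / 4862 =243.05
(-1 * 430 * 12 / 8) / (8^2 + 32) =-215 / 32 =-6.72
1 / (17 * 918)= 0.00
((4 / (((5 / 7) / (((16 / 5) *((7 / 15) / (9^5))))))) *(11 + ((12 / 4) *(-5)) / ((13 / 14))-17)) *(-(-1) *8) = -802816 / 31984875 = -0.03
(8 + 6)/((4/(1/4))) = 7/8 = 0.88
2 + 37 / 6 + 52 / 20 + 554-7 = 16733 / 30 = 557.77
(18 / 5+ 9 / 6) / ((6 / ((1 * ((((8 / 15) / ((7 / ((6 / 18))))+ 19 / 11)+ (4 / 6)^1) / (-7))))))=-142511 / 485100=-0.29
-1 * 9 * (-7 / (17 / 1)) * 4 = 252 / 17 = 14.82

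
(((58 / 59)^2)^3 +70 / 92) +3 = 9048392176917 / 1940304547486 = 4.66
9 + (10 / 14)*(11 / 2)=181 / 14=12.93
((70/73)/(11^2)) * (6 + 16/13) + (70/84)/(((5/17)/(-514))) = -501668161/344487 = -1456.28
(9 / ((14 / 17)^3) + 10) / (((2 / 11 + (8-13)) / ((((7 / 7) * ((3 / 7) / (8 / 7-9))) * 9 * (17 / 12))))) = 3.77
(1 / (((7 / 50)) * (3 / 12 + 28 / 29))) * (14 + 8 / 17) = 475600 / 5593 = 85.03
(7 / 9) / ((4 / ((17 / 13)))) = 119 / 468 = 0.25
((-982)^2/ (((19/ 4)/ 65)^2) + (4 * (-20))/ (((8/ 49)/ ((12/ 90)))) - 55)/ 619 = 195564776879/ 670377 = 291723.58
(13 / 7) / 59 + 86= 35531 / 413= 86.03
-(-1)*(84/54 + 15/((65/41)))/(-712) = -1289/83304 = -0.02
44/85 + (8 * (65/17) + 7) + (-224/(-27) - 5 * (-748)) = 3786.40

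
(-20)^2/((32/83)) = 2075/2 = 1037.50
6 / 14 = 0.43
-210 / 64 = -105 / 32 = -3.28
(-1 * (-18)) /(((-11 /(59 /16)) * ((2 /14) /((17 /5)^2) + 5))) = -358071 /297440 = -1.20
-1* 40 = -40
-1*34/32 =-17/16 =-1.06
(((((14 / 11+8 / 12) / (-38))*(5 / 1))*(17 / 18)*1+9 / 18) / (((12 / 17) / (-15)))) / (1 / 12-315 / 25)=1242275 / 2825262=0.44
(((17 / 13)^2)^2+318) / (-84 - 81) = -9165919 / 4712565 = -1.94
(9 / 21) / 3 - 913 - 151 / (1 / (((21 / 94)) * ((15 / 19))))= -11745495 / 12502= -939.49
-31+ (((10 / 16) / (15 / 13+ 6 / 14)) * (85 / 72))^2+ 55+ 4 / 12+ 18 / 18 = 175781669737 / 6879707136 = 25.55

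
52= 52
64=64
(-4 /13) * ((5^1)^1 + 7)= -48 /13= -3.69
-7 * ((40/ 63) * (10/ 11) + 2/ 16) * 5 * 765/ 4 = -1654525/ 352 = -4700.36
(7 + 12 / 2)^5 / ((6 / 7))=2599051 / 6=433175.17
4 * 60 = 240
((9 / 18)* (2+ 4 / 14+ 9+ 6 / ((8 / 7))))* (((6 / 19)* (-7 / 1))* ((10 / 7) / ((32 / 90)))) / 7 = -312525 / 29792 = -10.49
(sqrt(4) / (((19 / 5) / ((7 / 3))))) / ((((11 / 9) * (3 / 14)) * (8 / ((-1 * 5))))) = -1225 / 418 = -2.93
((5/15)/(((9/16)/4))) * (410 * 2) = 52480/27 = 1943.70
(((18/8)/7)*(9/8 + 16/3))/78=155/5824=0.03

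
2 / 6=1 / 3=0.33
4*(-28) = -112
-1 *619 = -619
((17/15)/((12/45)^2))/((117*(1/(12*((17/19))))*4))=1445/3952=0.37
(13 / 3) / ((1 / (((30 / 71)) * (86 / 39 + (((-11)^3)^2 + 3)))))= 690910820 / 213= 3243712.77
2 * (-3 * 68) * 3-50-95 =-1369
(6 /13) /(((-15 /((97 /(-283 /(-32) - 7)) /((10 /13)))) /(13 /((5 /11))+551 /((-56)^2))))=-43766691 /722750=-60.56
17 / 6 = 2.83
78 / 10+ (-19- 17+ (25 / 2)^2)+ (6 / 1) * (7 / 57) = 48939 / 380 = 128.79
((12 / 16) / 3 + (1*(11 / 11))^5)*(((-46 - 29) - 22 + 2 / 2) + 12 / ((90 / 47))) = -673 / 6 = -112.17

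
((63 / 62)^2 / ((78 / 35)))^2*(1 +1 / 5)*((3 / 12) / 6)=428830605 / 39955212544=0.01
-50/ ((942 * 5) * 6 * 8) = -5/ 22608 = -0.00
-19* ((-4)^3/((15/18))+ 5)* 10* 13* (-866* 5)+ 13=-767908167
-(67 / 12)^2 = -4489 / 144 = -31.17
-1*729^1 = -729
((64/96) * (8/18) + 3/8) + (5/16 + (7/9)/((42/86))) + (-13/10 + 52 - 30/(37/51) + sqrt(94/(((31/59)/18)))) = 317683/26640 + 6 * sqrt(85963)/31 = 68.67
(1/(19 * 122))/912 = 1/2114016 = 0.00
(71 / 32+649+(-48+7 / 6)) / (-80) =-58021 / 7680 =-7.55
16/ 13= 1.23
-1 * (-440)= 440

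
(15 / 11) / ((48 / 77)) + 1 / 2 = 43 / 16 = 2.69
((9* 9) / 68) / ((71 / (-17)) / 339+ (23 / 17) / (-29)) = -796311 / 39424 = -20.20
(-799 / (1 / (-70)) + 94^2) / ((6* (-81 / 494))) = -15997202 / 243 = -65832.11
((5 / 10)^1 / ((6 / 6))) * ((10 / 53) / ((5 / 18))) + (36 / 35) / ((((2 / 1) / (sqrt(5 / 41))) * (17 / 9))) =162 * sqrt(205) / 24395 + 18 / 53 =0.43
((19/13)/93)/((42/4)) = 38/25389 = 0.00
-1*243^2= -59049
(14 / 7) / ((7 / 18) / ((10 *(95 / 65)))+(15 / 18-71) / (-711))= 15.96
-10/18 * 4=-20/9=-2.22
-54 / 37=-1.46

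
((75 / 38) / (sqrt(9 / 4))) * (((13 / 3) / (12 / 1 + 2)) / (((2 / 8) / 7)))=11.40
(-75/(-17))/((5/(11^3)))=19965/17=1174.41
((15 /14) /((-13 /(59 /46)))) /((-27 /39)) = 0.15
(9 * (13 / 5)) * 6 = 140.40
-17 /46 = -0.37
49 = 49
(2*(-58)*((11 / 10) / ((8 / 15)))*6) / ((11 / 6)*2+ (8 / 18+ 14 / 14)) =-25839 / 92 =-280.86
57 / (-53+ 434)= 19 / 127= 0.15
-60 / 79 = -0.76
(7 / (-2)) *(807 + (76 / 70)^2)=-990019 / 350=-2828.63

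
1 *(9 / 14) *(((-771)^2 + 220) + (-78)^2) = 5406705 / 14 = 386193.21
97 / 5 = 19.40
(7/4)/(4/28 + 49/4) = 49/347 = 0.14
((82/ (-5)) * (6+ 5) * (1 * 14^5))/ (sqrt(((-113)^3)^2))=-485117248/ 7214485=-67.24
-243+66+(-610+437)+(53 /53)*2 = -348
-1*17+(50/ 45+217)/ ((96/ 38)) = 29953/ 432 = 69.34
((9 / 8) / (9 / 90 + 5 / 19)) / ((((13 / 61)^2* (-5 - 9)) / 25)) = -26512125 / 217672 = -121.80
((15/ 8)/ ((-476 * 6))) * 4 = -5/ 1904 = -0.00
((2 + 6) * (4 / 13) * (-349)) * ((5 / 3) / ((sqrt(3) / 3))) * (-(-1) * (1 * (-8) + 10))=-111680 * sqrt(3) / 39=-4959.88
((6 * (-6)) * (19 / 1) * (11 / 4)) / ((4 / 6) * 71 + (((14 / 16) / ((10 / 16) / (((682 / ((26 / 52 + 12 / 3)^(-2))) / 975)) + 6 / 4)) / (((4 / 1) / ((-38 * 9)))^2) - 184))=-135115992 / 287743993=-0.47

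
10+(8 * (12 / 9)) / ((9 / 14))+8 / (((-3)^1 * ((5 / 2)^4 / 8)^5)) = 68471342016806254 / 2574920654296875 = 26.59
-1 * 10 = -10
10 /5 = 2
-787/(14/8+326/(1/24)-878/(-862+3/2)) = -5417708/53879487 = -0.10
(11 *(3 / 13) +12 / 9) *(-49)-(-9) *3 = -162.72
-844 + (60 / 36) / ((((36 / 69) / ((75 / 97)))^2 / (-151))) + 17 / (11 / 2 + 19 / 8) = -13226310959 / 9484272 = -1394.55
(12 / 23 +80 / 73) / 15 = 2716 / 25185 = 0.11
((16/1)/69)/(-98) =-0.00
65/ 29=2.24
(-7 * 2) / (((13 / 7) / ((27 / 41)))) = -2646 / 533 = -4.96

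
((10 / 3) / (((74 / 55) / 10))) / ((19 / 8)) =22000 / 2109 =10.43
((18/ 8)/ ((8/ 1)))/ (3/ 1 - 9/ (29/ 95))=-87/ 8192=-0.01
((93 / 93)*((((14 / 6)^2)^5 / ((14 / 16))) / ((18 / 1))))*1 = 161414428 / 531441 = 303.73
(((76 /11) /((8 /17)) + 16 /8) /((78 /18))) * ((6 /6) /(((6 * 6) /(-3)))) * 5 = -1835 /1144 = -1.60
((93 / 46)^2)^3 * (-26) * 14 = -58876106693859 / 2368574224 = -24857.19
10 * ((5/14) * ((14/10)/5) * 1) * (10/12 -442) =-2647/6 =-441.17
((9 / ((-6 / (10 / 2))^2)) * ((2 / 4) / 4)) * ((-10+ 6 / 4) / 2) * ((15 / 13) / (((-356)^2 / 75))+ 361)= -1198.64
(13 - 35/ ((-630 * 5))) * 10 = 1171/ 9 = 130.11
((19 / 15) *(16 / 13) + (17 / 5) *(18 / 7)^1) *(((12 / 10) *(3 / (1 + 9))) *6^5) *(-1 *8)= -2624306688 / 11375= -230708.28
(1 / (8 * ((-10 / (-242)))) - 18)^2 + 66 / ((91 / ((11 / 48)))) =32675091 / 145600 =224.42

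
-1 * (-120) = 120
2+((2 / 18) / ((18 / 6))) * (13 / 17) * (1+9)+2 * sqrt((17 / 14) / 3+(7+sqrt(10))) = 1048 / 459+sqrt(1764 * sqrt(10)+13062) / 21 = 8.78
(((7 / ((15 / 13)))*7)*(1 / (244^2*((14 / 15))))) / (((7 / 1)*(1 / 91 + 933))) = 1183 / 10109689088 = 0.00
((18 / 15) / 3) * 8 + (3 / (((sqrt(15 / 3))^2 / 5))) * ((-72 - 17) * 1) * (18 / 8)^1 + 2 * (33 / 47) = -560377 / 940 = -596.15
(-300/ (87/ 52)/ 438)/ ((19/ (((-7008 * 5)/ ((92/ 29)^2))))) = 754000/ 10051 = 75.02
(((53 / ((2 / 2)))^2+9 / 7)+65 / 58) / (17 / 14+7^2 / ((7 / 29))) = 380477 / 27637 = 13.77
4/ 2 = 2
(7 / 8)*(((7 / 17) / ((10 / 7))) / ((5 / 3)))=1029 / 6800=0.15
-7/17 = -0.41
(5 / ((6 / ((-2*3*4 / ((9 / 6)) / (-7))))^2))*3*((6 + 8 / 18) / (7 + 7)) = 9280 / 9261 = 1.00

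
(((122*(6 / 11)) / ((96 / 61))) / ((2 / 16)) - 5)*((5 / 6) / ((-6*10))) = -611 / 132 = -4.63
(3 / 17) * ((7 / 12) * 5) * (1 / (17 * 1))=35 / 1156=0.03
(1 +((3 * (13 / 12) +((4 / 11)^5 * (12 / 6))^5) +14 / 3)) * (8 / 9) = 23186270719715807645406808946 / 2925370604714860495129416777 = 7.93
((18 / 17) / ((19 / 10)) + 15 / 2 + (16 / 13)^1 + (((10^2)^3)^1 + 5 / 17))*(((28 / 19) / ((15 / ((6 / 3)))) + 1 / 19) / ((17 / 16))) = 1590036569176 / 6781385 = 234470.77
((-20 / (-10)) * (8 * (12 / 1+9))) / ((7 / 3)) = 144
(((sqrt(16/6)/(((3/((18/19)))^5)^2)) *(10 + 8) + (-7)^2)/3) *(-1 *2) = -98/3 - 483729408 *sqrt(6)/6131066257801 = -32.67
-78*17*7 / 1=-9282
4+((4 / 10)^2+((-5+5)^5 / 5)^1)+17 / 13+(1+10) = 5352 / 325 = 16.47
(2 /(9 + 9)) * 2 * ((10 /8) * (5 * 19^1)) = 475 /18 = 26.39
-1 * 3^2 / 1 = -9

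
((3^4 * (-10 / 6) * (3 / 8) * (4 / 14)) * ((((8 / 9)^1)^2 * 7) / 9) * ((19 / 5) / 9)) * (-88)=26752 / 81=330.27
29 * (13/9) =377/9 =41.89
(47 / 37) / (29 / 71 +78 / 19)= 63403 / 225293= 0.28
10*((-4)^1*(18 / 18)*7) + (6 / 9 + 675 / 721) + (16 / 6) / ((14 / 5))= -600113 / 2163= -277.44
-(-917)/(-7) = -131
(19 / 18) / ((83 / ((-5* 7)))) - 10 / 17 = -26245 / 25398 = -1.03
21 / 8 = 2.62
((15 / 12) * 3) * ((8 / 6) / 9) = 5 / 9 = 0.56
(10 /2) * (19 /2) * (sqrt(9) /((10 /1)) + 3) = 627 /4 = 156.75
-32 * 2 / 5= -64 / 5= -12.80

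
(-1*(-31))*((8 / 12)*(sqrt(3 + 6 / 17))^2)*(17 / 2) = 589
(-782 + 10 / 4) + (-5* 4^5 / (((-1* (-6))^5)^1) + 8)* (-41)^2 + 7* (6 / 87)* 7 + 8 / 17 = 2771075131 / 239598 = 11565.52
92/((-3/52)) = -4784/3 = -1594.67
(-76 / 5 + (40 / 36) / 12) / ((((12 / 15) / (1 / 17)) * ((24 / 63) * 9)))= -28553 / 88128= -0.32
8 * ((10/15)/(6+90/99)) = 44/57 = 0.77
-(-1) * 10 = 10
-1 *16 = -16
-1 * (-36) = 36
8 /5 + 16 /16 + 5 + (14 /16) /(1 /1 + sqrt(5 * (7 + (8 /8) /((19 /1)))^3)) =8911 * sqrt(12730) /48094644 + 3654952879 /480946440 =7.62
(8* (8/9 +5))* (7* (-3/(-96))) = 371/36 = 10.31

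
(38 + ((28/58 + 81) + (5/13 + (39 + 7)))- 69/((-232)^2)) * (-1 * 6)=-348175485/349856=-995.20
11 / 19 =0.58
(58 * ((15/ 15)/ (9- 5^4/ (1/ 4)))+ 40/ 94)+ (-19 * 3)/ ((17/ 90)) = -12761796/ 42347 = -301.36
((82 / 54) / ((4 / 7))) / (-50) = -287 / 5400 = -0.05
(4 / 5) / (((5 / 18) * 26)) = 36 / 325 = 0.11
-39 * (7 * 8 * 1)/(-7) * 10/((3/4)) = 4160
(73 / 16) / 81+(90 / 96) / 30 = 227 / 2592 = 0.09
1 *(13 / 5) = 13 / 5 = 2.60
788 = 788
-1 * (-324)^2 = -104976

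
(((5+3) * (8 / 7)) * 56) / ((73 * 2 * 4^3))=4 / 73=0.05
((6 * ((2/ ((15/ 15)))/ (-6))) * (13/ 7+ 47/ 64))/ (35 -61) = 1161/ 5824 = 0.20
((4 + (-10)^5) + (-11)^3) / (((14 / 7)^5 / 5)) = -15832.34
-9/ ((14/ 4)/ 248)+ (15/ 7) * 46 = -3774/ 7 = -539.14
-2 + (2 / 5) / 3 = -28 / 15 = -1.87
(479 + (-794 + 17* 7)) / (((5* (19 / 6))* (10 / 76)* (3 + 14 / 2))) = -1176 / 125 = -9.41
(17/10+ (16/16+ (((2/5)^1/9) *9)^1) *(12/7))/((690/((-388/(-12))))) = 0.19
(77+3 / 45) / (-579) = -1156 / 8685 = -0.13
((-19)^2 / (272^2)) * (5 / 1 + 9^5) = 10659247 / 36992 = 288.15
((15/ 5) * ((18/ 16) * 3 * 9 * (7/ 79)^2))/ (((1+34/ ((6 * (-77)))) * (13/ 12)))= 24754653/ 34724924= 0.71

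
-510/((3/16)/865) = -2352800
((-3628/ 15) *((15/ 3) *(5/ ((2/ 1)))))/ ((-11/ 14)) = 126980/ 33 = 3847.88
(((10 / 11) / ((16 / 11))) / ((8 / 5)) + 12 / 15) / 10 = 381 / 3200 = 0.12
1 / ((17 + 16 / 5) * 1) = 5 / 101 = 0.05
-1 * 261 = -261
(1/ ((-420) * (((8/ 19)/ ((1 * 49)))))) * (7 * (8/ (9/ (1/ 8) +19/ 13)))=-12103/ 57300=-0.21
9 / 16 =0.56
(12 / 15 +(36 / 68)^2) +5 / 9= 21274 / 13005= 1.64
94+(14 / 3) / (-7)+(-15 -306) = -683 / 3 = -227.67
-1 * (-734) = 734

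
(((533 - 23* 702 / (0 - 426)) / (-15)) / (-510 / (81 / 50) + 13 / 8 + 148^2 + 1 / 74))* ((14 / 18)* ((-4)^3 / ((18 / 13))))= 0.06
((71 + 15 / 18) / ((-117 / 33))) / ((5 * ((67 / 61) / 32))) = -4627216 / 39195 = -118.06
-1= -1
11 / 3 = 3.67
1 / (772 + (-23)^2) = 0.00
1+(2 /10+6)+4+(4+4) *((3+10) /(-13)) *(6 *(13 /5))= -568 /5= -113.60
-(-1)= 1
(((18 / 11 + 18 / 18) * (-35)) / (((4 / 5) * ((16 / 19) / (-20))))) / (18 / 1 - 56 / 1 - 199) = -11.56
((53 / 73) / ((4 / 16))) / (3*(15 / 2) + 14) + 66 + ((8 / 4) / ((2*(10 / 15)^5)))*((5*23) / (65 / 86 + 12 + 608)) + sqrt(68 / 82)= sqrt(1394) / 41 + 20479047133 / 303454576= 68.40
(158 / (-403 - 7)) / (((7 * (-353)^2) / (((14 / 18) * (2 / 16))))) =-79 / 1839228840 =-0.00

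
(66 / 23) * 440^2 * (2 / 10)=111109.57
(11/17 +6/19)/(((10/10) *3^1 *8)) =311/7752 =0.04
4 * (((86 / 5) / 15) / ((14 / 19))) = 3268 / 525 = 6.22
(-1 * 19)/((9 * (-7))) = 0.30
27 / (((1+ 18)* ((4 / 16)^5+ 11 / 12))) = 1.55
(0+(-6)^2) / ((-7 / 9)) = -324 / 7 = -46.29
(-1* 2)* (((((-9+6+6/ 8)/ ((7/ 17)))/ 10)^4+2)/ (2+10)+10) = -750428301281/ 36879360000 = -20.35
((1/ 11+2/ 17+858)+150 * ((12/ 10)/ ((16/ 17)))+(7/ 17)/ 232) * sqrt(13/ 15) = 45529787 * sqrt(195)/ 650760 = 976.99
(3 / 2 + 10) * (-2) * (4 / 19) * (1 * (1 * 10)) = -920 / 19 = -48.42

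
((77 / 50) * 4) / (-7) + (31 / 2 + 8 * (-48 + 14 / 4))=-17069 / 50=-341.38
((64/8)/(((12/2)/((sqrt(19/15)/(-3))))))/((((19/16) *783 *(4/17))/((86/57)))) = -23392 *sqrt(285)/114478515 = -0.00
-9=-9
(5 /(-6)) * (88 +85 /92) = -74.10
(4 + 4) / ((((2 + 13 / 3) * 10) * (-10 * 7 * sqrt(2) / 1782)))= -5346 * sqrt(2) / 3325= -2.27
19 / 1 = 19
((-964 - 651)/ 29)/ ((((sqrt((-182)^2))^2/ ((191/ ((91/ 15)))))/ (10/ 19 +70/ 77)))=-18264375/ 240389149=-0.08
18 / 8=9 / 4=2.25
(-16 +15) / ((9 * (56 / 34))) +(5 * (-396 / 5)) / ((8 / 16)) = -199601 / 252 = -792.07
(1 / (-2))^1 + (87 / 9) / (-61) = -241 / 366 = -0.66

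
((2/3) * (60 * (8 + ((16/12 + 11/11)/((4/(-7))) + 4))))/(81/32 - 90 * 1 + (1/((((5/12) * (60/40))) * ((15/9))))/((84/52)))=-5320000/1459491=-3.65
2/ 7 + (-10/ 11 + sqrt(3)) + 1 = 29/ 77 + sqrt(3) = 2.11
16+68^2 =4640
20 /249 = 0.08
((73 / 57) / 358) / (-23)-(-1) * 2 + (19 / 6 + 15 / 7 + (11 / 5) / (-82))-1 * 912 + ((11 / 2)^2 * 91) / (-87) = -36576964558189 / 39063001740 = -936.36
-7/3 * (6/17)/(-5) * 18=252/85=2.96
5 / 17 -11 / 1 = -182 / 17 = -10.71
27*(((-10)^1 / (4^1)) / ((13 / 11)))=-1485 / 26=-57.12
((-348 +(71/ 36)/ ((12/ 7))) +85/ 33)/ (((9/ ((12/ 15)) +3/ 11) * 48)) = -1635989/ 2628288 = -0.62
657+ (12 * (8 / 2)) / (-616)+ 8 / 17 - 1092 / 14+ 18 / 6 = 762352 / 1309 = 582.39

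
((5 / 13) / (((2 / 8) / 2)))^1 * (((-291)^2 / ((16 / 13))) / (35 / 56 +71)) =564540 / 191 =2955.71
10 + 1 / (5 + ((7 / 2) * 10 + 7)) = 471 / 47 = 10.02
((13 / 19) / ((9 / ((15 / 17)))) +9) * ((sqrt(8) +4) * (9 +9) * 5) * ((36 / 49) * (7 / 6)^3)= 615020 * sqrt(2) / 323 +1230040 / 323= 6500.96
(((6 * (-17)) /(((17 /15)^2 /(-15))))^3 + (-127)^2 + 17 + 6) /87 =2767948326592 /142477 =19427334.42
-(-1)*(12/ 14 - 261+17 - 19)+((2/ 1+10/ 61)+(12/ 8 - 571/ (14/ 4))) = -360065/ 854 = -421.62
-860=-860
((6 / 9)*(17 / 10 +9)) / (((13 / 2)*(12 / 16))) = 856 / 585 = 1.46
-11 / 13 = -0.85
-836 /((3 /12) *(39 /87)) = -96976 /13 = -7459.69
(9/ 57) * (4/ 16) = 3/ 76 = 0.04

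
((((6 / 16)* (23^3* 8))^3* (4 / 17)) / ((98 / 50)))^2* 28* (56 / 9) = 84088391584484835554985564480000 / 14161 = 5938026381222006606523944000.00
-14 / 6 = -7 / 3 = -2.33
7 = 7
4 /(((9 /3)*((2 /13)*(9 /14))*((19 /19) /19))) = 6916 /27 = 256.15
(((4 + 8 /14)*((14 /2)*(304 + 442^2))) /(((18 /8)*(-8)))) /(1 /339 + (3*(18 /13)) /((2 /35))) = -287436292 /60069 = -4785.10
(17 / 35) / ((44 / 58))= 493 / 770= 0.64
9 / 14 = 0.64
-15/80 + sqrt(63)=-3/16 + 3 * sqrt(7)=7.75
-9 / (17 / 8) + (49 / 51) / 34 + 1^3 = -5561 / 1734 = -3.21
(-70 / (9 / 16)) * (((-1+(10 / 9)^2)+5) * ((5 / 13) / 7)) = -339200 / 9477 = -35.79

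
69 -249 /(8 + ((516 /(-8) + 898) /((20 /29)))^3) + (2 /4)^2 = 10431801357113713 /150639731095476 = 69.25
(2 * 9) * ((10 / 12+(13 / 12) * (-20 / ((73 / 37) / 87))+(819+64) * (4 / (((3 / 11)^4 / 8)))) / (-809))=-60388341181 / 531513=-113615.93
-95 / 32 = -2.97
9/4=2.25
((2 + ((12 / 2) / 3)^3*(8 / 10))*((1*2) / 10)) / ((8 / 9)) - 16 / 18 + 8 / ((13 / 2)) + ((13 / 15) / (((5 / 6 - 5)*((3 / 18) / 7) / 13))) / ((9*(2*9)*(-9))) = 3648287 / 1579500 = 2.31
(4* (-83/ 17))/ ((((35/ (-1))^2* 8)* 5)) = -83/ 208250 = -0.00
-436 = -436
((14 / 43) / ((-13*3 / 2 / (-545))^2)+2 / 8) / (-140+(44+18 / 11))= -732589033 / 271553256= -2.70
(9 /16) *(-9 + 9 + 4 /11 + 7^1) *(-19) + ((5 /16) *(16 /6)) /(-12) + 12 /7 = -854375 /11088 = -77.05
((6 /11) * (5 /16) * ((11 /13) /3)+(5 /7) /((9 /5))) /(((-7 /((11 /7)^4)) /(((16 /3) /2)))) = -42678515 /41294799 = -1.03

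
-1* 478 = -478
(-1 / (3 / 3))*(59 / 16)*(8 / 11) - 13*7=-2061 / 22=-93.68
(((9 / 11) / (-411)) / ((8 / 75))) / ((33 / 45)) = -3375 / 132616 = -0.03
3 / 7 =0.43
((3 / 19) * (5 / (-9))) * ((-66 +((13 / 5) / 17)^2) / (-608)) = -476681 / 50077920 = -0.01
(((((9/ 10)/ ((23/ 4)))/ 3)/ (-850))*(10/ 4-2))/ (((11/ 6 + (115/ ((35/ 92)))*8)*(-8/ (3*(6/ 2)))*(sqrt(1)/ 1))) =567/ 39743195000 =0.00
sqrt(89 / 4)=4.72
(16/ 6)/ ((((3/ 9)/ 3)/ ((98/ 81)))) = 784/ 27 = 29.04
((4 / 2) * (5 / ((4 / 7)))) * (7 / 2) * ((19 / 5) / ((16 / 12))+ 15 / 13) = 51009 / 208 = 245.24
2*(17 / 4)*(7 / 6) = 119 / 12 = 9.92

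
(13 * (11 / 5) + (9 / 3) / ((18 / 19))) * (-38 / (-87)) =18107 / 1305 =13.88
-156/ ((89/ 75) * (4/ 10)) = -29250/ 89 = -328.65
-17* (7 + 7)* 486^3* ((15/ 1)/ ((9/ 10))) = -455338648800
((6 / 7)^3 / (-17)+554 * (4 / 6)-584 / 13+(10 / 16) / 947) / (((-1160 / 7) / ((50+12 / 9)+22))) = -6147324881863 / 42825143088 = -143.54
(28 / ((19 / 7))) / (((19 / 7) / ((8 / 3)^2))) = 87808 / 3249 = 27.03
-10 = -10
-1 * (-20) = 20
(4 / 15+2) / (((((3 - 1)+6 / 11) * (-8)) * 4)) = -187 / 6720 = -0.03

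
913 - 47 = 866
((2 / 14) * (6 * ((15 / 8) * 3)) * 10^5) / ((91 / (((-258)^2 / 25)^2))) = 23926136918400 / 637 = 37560654502.98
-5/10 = -1/2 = -0.50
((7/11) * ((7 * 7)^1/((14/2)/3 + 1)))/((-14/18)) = -1323/110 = -12.03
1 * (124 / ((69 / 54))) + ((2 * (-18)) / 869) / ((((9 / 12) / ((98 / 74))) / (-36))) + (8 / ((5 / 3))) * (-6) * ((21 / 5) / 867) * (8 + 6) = 522139986072 / 5343024775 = 97.72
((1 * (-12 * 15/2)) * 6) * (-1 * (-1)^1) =-540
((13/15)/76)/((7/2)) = 0.00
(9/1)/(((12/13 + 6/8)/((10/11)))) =1560/319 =4.89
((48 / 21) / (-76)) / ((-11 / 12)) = 48 / 1463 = 0.03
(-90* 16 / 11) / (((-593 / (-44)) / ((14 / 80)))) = -1008 / 593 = -1.70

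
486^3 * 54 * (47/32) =18208762983/2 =9104381491.50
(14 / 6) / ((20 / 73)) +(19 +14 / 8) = 439 / 15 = 29.27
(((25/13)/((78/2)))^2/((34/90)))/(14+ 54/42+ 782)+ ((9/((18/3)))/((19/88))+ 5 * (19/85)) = 415234656930/51485857943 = 8.07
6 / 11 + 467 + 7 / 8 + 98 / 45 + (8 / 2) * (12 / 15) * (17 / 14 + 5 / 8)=476.48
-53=-53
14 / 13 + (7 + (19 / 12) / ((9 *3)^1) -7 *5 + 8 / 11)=-1210987 / 46332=-26.14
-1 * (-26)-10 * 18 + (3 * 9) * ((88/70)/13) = -68882/455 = -151.39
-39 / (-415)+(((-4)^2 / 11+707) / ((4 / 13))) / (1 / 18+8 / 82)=15514050669 / 1031690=15037.51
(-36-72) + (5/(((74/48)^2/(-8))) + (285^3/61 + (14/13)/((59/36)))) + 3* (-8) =24297623010735/64051403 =379345.68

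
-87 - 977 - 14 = -1078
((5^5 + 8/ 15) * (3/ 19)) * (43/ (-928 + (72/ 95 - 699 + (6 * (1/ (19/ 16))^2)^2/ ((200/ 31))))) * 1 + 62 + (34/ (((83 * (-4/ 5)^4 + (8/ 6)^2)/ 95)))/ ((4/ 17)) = 920988191131498589/ 2128710642081632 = 432.65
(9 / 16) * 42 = 189 / 8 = 23.62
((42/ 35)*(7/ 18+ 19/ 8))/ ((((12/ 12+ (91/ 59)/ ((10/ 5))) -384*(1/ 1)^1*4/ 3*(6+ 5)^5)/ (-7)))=82187/ 291901710210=0.00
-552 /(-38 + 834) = -138 /199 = -0.69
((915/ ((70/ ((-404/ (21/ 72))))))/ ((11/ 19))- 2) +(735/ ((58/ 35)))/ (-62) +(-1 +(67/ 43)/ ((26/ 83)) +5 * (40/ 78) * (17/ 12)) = -304973980462735/ 9751305564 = -31275.19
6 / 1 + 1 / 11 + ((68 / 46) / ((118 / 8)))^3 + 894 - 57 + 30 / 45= 69577959192340 / 82461927669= 843.76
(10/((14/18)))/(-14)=-45/49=-0.92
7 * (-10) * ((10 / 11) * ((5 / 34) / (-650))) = 35 / 2431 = 0.01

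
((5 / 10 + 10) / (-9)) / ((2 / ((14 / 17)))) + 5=461 / 102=4.52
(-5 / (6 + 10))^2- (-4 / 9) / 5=2149 / 11520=0.19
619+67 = 686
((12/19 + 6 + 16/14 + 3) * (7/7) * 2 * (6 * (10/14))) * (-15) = -1289700/931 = -1385.28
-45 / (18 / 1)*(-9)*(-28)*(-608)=383040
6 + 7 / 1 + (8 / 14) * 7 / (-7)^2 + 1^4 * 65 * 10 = 32491 / 49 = 663.08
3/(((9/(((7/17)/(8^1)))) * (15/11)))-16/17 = -5683/6120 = -0.93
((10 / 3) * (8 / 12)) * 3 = 20 / 3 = 6.67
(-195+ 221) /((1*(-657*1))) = -26 /657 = -0.04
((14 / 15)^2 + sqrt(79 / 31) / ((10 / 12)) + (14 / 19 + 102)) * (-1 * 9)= -442924 / 475 - 54 * sqrt(2449) / 155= -949.71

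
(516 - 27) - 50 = 439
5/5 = 1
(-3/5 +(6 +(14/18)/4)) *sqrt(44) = 1007 *sqrt(11)/90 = 37.11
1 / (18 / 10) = 5 / 9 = 0.56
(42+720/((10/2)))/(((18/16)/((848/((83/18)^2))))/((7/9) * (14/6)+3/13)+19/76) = 116901888/165793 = 705.11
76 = 76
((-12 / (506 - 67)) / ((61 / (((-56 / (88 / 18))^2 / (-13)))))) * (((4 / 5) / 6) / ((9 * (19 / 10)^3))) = 2822400 / 288924174253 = 0.00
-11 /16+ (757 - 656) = 1605 /16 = 100.31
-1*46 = -46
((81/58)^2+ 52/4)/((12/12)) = 50293/3364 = 14.95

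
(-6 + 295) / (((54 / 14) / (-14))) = -28322 / 27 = -1048.96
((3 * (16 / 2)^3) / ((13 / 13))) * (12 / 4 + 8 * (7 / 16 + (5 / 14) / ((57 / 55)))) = 14218.59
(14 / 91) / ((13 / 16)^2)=512 / 2197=0.23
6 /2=3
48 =48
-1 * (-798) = 798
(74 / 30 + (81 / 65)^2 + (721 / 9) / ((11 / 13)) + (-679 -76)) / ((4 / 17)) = -1166690518 / 418275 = -2789.29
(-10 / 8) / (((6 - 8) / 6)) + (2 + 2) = 31 / 4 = 7.75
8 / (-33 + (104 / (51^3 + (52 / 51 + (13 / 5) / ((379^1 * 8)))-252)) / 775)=-126934335780520 / 523604119012917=-0.24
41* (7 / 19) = 287 / 19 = 15.11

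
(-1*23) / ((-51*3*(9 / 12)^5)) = 23552 / 37179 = 0.63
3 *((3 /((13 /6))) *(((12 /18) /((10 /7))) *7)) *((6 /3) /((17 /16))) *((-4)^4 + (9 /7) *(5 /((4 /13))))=7815024 /1105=7072.42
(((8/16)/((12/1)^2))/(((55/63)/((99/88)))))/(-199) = -63/2801920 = -0.00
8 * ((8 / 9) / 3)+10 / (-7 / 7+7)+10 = 379 / 27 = 14.04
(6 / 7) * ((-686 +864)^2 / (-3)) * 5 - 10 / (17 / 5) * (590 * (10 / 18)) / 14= -48550270 / 1071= -45331.72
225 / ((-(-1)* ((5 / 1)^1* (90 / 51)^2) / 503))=145367 / 20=7268.35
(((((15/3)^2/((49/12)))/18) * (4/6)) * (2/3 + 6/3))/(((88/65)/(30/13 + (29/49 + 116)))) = 53.11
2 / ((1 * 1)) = 2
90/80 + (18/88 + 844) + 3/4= 74455/88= 846.08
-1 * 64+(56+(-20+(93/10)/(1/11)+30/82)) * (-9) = -537917/410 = -1311.99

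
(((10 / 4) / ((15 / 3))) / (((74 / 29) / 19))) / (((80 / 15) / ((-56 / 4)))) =-11571 / 1184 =-9.77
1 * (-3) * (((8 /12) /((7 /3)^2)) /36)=-1 /98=-0.01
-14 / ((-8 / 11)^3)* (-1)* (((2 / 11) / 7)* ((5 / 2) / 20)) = -121 / 1024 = -0.12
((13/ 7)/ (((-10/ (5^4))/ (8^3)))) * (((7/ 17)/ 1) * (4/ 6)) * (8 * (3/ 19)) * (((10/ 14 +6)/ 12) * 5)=-391040000/ 6783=-57650.01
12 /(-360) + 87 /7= 2603 /210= 12.40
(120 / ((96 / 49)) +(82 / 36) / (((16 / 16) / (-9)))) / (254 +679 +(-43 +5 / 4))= 163 / 3565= 0.05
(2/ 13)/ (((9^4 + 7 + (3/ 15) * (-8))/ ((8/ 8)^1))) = 5/ 213408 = 0.00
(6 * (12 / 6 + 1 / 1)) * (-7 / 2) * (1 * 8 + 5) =-819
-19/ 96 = -0.20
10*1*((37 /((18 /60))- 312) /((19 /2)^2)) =-22640 /1083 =-20.90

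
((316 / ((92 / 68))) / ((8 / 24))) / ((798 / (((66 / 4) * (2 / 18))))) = 14773 / 9177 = 1.61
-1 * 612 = -612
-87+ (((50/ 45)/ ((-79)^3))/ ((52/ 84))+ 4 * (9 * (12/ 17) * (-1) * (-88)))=702552470587/ 326884857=2149.24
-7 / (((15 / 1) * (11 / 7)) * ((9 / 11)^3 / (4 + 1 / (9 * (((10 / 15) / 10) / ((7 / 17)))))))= -1417031 / 557685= -2.54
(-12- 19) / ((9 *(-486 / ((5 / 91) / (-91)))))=-155 / 36221094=-0.00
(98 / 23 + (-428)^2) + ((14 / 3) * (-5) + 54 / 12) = 25277381 / 138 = 183169.43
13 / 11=1.18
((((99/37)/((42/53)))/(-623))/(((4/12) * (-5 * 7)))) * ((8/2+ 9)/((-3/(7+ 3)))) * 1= -22737/1129499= -0.02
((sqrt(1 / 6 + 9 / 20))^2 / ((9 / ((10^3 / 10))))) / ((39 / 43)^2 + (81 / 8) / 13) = 35574760 / 8314731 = 4.28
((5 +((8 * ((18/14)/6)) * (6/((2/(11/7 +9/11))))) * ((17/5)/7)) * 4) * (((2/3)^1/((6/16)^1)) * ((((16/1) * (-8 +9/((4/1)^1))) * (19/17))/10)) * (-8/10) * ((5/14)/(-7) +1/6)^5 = 3867023732552192/291357365420149875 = 0.01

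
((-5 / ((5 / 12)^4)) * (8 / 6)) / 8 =-27.65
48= 48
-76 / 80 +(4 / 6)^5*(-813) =-174979 / 1620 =-108.01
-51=-51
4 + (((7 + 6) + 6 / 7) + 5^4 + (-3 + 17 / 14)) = 8975 / 14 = 641.07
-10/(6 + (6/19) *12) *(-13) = 1235/93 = 13.28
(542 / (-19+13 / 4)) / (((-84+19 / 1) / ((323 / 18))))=350132 / 36855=9.50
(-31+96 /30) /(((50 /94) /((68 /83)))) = -444244 /10375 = -42.82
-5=-5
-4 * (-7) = 28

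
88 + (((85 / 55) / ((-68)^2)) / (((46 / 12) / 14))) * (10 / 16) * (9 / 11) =133228721 / 1513952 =88.00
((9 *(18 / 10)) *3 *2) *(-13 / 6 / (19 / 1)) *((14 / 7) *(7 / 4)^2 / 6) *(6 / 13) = -3969 / 760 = -5.22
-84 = -84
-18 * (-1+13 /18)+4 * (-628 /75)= -2137 /75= -28.49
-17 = -17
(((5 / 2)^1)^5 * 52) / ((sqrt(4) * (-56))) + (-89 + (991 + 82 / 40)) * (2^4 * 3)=194203787 / 4480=43349.06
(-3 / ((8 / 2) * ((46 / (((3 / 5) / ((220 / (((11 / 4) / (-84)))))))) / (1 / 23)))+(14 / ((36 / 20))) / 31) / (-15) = -0.02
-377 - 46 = -423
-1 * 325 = -325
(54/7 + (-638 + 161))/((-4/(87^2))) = 24864165/28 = 888005.89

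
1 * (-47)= -47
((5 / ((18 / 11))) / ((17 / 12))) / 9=0.24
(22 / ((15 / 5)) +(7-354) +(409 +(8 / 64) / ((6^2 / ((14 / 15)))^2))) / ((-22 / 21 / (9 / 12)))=-283046743 / 5702400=-49.64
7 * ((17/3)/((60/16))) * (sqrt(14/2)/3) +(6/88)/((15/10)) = 1/22 +476 * sqrt(7)/135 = 9.37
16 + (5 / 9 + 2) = 167 / 9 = 18.56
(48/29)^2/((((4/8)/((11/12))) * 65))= 4224/54665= 0.08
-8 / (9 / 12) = -10.67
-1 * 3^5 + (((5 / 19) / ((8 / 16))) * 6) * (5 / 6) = -4567 / 19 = -240.37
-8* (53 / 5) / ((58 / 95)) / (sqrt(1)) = -4028 / 29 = -138.90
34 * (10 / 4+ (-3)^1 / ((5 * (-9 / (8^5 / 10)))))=563431 / 75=7512.41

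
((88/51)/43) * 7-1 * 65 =-141929/2193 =-64.72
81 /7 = 11.57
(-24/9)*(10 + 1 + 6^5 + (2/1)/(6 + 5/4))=-602216/29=-20766.07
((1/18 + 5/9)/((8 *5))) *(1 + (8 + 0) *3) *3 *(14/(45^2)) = 77/9720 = 0.01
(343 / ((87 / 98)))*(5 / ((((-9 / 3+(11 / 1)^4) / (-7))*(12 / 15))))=-2941225 / 2547012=-1.15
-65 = -65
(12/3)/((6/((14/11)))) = 28/33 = 0.85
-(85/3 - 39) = 32/3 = 10.67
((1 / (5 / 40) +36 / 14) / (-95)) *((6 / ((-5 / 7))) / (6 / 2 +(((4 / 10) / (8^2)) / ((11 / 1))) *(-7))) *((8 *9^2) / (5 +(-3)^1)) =101.09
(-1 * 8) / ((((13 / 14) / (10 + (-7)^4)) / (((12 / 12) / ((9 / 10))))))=-2700320 / 117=-23079.66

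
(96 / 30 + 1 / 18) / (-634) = -293 / 57060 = -0.01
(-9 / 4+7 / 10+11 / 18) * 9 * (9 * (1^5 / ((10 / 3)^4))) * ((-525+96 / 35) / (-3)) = -750663693 / 7000000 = -107.24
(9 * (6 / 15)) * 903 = 16254 / 5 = 3250.80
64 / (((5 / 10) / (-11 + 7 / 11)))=-14592 / 11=-1326.55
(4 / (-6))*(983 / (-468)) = 983 / 702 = 1.40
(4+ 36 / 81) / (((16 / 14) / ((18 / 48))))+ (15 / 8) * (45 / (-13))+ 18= 2023 / 156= 12.97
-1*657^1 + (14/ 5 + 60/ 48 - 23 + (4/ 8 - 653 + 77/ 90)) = -238967/ 180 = -1327.59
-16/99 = -0.16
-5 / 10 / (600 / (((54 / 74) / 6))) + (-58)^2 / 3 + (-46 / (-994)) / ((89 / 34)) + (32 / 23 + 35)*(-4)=88153922950969 / 90341479200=975.79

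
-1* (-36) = 36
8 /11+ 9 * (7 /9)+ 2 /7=617 /77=8.01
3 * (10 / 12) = 5 / 2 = 2.50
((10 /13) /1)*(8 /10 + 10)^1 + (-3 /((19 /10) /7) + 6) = 804 /247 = 3.26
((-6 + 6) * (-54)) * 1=0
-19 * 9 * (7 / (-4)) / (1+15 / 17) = 20349 / 128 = 158.98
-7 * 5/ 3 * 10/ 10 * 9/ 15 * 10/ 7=-10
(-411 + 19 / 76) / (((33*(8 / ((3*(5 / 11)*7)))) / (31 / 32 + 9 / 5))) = -41.12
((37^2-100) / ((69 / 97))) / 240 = 13677 / 1840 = 7.43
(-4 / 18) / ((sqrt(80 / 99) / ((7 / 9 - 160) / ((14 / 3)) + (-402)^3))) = 2728523369 * sqrt(55) / 1260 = 16059738.79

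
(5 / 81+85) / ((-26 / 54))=-530 / 3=-176.67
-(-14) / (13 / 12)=168 / 13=12.92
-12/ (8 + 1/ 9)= -108/ 73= -1.48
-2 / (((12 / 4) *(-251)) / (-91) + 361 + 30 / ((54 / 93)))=-546 / 114917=-0.00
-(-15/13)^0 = -1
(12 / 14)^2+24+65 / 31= 40757 / 1519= 26.83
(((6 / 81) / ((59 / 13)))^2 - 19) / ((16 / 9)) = -10.69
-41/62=-0.66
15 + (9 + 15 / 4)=111 / 4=27.75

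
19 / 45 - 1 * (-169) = 7624 / 45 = 169.42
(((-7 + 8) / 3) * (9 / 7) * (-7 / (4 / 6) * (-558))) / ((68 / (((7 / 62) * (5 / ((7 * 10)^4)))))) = 81 / 93296000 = 0.00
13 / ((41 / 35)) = 11.10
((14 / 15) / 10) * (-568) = -3976 / 75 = -53.01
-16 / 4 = -4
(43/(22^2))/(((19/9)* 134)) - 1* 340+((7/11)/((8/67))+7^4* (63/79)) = 76908097059/48674428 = 1580.05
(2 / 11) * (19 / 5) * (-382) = -14516 / 55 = -263.93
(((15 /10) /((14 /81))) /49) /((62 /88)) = 2673 /10633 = 0.25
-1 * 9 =-9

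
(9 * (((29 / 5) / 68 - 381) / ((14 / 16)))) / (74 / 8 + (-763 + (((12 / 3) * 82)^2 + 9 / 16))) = -37299168 / 1017029335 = -0.04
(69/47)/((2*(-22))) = -69/2068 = -0.03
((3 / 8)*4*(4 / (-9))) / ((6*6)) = -1 / 54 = -0.02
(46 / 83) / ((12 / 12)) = 46 / 83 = 0.55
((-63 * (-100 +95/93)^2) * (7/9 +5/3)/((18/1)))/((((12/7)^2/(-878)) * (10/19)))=533313414568165/11209104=47578594.56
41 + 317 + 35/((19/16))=7362/19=387.47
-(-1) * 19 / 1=19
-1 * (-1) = 1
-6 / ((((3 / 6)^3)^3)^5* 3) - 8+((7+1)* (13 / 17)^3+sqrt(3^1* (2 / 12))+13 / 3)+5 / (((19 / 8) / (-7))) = -19706133488261356129 / 280041+sqrt(2) / 2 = -70368744177678.12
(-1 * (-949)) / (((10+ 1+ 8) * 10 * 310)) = 949 / 58900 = 0.02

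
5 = 5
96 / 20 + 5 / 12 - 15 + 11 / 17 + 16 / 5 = -1211 / 204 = -5.94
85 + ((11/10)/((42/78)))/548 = 3260743/38360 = 85.00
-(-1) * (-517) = -517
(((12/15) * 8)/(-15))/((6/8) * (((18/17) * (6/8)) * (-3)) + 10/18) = 13056/37675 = 0.35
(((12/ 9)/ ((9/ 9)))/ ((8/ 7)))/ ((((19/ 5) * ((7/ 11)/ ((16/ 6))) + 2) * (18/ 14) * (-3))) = -10780/ 103599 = -0.10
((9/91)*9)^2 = 6561/8281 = 0.79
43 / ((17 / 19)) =817 / 17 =48.06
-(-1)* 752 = 752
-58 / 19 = -3.05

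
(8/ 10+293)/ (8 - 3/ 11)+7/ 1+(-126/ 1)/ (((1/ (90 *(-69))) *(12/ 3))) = 83155509/ 425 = 195660.02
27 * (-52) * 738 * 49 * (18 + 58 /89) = -946973075.06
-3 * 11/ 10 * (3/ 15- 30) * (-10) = -4917/ 5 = -983.40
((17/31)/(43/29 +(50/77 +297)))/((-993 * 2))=-0.00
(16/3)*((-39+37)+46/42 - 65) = -22144/63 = -351.49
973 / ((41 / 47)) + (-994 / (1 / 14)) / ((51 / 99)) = -18050921 / 697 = -25898.02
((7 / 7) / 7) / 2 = 1 / 14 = 0.07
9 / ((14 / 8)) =36 / 7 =5.14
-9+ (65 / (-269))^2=-647024 / 72361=-8.94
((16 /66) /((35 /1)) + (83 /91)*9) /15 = 123359 /225225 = 0.55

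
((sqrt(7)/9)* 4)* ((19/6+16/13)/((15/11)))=3.79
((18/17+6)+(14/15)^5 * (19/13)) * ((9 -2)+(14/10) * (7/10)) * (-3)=-90329753108/466171875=-193.77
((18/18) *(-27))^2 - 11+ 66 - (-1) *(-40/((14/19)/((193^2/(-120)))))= 740659/42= 17634.74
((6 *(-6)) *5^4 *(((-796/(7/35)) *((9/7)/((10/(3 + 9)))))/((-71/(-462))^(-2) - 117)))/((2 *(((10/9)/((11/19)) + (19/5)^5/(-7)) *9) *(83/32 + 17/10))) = 165521235000000000/769207813096081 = 215.18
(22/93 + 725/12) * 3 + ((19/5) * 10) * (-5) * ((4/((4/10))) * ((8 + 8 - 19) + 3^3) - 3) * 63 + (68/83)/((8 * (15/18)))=-145976989431/51460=-2836707.92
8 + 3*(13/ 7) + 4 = 123/ 7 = 17.57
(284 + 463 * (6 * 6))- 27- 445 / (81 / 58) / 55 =15075013 / 891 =16919.21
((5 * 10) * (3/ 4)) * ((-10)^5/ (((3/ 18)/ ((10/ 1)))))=-225000000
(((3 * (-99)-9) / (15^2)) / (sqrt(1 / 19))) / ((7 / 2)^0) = -34 * sqrt(19) / 25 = -5.93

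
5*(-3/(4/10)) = -75/2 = -37.50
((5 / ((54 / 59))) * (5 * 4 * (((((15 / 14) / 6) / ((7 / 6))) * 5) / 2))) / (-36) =-36875 / 31752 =-1.16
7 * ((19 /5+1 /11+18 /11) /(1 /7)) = 14896 /55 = 270.84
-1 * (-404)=404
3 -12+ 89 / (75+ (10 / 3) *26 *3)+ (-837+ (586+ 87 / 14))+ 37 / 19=-22417641 / 89110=-251.57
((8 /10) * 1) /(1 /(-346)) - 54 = -330.80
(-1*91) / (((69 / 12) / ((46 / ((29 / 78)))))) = -56784 / 29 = -1958.07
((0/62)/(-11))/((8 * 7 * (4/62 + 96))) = 0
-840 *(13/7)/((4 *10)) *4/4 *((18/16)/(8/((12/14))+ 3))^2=-28431/87616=-0.32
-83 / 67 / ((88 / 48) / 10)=-4980 / 737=-6.76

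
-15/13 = -1.15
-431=-431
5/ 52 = 0.10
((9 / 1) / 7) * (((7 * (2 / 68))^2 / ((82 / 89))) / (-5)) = -5607 / 473960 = -0.01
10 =10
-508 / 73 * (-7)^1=3556 / 73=48.71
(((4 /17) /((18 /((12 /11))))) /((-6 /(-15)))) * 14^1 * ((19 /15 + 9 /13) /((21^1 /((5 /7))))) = 15280 /459459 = 0.03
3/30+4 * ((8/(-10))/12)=-1/6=-0.17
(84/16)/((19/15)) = 315/76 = 4.14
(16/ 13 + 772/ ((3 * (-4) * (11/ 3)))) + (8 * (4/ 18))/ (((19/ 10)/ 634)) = 14106977/ 24453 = 576.90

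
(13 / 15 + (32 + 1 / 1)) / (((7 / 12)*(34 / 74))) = 75184 / 595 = 126.36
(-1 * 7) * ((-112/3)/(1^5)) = 784/3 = 261.33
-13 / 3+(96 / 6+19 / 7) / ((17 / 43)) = 15352 / 357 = 43.00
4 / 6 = 2 / 3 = 0.67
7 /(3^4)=7 /81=0.09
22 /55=2 /5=0.40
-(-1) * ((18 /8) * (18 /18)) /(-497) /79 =-9 /157052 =-0.00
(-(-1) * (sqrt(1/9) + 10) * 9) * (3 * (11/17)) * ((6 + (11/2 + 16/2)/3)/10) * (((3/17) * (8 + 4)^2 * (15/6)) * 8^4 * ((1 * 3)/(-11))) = -3887751168/289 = -13452426.19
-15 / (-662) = 15 / 662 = 0.02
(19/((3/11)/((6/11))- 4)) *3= -114/7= -16.29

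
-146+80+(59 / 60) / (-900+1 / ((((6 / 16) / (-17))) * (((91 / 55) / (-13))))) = -15074813 / 228400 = -66.00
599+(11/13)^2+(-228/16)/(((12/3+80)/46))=5601859/9464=591.91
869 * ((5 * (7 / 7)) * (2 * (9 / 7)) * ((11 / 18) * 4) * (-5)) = -955900 / 7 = -136557.14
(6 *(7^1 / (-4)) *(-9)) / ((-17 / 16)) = -1512 / 17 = -88.94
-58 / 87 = -2 / 3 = -0.67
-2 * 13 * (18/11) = -468/11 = -42.55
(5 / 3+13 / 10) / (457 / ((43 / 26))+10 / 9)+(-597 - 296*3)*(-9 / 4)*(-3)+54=-9969.74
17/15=1.13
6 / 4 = 3 / 2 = 1.50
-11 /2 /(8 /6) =-33 /8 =-4.12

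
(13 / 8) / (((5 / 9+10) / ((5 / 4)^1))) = 117 / 608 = 0.19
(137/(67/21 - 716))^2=8277129/224070961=0.04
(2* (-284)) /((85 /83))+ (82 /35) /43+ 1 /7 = -2837059 /5117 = -554.44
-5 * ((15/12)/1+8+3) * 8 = -490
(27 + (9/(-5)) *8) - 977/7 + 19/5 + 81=-1476/35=-42.17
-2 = -2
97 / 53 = 1.83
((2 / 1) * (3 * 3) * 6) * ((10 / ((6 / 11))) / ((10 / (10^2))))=19800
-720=-720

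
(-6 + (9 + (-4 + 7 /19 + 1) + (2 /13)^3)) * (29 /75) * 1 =150133 /1043575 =0.14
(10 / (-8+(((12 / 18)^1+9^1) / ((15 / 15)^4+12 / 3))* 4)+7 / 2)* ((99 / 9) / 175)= -374 / 175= -2.14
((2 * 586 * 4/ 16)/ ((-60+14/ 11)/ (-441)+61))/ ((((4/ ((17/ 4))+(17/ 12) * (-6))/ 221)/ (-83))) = 886437618066/ 76215149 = 11630.73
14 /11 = 1.27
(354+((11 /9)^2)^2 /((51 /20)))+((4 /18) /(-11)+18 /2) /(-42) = 2610818597 /7361442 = 354.66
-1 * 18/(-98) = 9/49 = 0.18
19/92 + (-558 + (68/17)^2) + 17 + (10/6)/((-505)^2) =-7387717123/14077380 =-524.79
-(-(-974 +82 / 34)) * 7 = -115619 / 17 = -6801.12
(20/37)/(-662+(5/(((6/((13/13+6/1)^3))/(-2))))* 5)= -60/390757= -0.00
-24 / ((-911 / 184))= 4416 / 911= 4.85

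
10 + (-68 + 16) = -42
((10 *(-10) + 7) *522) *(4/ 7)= -194184/ 7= -27740.57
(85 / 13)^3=614125 / 2197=279.53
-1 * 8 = -8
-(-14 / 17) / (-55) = -14 / 935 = -0.01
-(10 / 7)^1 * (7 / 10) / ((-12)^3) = 1 / 1728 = 0.00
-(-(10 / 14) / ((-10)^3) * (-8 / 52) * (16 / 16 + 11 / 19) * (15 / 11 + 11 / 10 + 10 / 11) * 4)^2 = -25281 / 4613805625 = -0.00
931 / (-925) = -931 / 925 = -1.01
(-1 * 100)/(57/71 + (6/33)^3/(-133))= -1256863300/10089743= -124.57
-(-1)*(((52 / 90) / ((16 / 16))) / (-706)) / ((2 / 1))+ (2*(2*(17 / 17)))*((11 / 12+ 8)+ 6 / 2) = 1514357 / 31770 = 47.67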